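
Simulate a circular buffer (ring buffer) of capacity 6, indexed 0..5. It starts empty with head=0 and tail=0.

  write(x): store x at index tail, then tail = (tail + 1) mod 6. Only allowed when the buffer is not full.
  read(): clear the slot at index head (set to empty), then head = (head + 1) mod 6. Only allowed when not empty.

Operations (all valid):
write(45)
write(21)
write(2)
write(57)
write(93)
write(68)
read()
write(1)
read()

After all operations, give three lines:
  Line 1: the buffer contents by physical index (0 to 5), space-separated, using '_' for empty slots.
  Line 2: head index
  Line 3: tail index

Answer: 1 _ 2 57 93 68
2
1

Derivation:
write(45): buf=[45 _ _ _ _ _], head=0, tail=1, size=1
write(21): buf=[45 21 _ _ _ _], head=0, tail=2, size=2
write(2): buf=[45 21 2 _ _ _], head=0, tail=3, size=3
write(57): buf=[45 21 2 57 _ _], head=0, tail=4, size=4
write(93): buf=[45 21 2 57 93 _], head=0, tail=5, size=5
write(68): buf=[45 21 2 57 93 68], head=0, tail=0, size=6
read(): buf=[_ 21 2 57 93 68], head=1, tail=0, size=5
write(1): buf=[1 21 2 57 93 68], head=1, tail=1, size=6
read(): buf=[1 _ 2 57 93 68], head=2, tail=1, size=5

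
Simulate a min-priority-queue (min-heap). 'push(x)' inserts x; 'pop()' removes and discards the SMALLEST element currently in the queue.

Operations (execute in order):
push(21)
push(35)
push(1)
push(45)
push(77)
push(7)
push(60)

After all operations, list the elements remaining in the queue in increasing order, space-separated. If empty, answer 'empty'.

push(21): heap contents = [21]
push(35): heap contents = [21, 35]
push(1): heap contents = [1, 21, 35]
push(45): heap contents = [1, 21, 35, 45]
push(77): heap contents = [1, 21, 35, 45, 77]
push(7): heap contents = [1, 7, 21, 35, 45, 77]
push(60): heap contents = [1, 7, 21, 35, 45, 60, 77]

Answer: 1 7 21 35 45 60 77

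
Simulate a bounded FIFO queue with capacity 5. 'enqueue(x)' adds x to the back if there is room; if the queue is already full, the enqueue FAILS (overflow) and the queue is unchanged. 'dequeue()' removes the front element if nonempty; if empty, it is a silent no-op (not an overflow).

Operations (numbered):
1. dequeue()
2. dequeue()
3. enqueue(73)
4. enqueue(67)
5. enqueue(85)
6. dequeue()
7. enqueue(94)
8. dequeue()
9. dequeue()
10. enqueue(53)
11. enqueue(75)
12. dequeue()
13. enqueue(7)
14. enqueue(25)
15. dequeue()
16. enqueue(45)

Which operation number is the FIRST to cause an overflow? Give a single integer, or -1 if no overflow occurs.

Answer: -1

Derivation:
1. dequeue(): empty, no-op, size=0
2. dequeue(): empty, no-op, size=0
3. enqueue(73): size=1
4. enqueue(67): size=2
5. enqueue(85): size=3
6. dequeue(): size=2
7. enqueue(94): size=3
8. dequeue(): size=2
9. dequeue(): size=1
10. enqueue(53): size=2
11. enqueue(75): size=3
12. dequeue(): size=2
13. enqueue(7): size=3
14. enqueue(25): size=4
15. dequeue(): size=3
16. enqueue(45): size=4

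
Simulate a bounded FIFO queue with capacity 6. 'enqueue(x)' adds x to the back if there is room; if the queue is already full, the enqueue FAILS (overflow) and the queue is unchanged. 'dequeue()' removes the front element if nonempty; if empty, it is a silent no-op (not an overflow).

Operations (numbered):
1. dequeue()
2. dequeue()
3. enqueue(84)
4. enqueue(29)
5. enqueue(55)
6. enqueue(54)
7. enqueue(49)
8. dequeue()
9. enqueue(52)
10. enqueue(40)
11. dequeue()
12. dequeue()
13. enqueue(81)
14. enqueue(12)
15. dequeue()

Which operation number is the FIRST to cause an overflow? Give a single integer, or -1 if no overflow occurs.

Answer: -1

Derivation:
1. dequeue(): empty, no-op, size=0
2. dequeue(): empty, no-op, size=0
3. enqueue(84): size=1
4. enqueue(29): size=2
5. enqueue(55): size=3
6. enqueue(54): size=4
7. enqueue(49): size=5
8. dequeue(): size=4
9. enqueue(52): size=5
10. enqueue(40): size=6
11. dequeue(): size=5
12. dequeue(): size=4
13. enqueue(81): size=5
14. enqueue(12): size=6
15. dequeue(): size=5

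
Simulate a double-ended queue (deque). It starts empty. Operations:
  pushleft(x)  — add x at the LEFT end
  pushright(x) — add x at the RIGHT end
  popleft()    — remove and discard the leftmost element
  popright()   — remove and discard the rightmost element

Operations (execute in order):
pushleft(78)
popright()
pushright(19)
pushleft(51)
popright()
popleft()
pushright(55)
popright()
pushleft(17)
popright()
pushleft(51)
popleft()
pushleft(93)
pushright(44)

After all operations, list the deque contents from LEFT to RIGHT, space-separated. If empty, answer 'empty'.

pushleft(78): [78]
popright(): []
pushright(19): [19]
pushleft(51): [51, 19]
popright(): [51]
popleft(): []
pushright(55): [55]
popright(): []
pushleft(17): [17]
popright(): []
pushleft(51): [51]
popleft(): []
pushleft(93): [93]
pushright(44): [93, 44]

Answer: 93 44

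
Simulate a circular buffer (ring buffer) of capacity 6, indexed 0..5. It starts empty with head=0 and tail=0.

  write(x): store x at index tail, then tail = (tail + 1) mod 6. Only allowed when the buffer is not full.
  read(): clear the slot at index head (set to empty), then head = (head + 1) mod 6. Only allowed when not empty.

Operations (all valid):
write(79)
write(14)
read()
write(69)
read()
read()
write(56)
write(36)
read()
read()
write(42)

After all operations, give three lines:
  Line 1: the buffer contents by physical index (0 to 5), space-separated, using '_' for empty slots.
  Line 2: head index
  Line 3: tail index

write(79): buf=[79 _ _ _ _ _], head=0, tail=1, size=1
write(14): buf=[79 14 _ _ _ _], head=0, tail=2, size=2
read(): buf=[_ 14 _ _ _ _], head=1, tail=2, size=1
write(69): buf=[_ 14 69 _ _ _], head=1, tail=3, size=2
read(): buf=[_ _ 69 _ _ _], head=2, tail=3, size=1
read(): buf=[_ _ _ _ _ _], head=3, tail=3, size=0
write(56): buf=[_ _ _ 56 _ _], head=3, tail=4, size=1
write(36): buf=[_ _ _ 56 36 _], head=3, tail=5, size=2
read(): buf=[_ _ _ _ 36 _], head=4, tail=5, size=1
read(): buf=[_ _ _ _ _ _], head=5, tail=5, size=0
write(42): buf=[_ _ _ _ _ 42], head=5, tail=0, size=1

Answer: _ _ _ _ _ 42
5
0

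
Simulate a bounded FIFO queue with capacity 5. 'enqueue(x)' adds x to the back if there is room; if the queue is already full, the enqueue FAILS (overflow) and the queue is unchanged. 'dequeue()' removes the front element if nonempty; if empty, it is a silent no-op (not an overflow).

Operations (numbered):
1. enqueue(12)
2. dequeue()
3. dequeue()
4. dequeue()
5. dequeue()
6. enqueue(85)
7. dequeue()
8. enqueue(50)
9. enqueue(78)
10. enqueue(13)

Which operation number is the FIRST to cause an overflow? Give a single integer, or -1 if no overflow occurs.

1. enqueue(12): size=1
2. dequeue(): size=0
3. dequeue(): empty, no-op, size=0
4. dequeue(): empty, no-op, size=0
5. dequeue(): empty, no-op, size=0
6. enqueue(85): size=1
7. dequeue(): size=0
8. enqueue(50): size=1
9. enqueue(78): size=2
10. enqueue(13): size=3

Answer: -1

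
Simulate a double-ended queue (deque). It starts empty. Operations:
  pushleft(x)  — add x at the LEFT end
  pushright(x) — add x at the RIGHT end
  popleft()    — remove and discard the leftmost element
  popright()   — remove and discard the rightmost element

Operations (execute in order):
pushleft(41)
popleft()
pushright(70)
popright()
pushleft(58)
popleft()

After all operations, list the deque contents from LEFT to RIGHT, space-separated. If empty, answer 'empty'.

Answer: empty

Derivation:
pushleft(41): [41]
popleft(): []
pushright(70): [70]
popright(): []
pushleft(58): [58]
popleft(): []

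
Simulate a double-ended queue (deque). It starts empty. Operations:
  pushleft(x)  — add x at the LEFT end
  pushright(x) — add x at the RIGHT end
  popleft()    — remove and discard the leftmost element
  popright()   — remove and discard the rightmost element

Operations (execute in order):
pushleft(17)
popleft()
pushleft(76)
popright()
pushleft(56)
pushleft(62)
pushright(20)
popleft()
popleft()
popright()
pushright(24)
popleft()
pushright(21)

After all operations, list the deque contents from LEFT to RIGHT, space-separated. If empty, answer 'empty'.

pushleft(17): [17]
popleft(): []
pushleft(76): [76]
popright(): []
pushleft(56): [56]
pushleft(62): [62, 56]
pushright(20): [62, 56, 20]
popleft(): [56, 20]
popleft(): [20]
popright(): []
pushright(24): [24]
popleft(): []
pushright(21): [21]

Answer: 21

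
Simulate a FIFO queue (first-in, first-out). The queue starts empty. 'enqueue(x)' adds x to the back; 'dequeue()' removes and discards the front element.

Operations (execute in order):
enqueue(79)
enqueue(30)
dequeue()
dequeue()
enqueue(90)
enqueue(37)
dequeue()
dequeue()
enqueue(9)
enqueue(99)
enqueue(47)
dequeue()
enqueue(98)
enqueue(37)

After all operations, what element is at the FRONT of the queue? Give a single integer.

Answer: 99

Derivation:
enqueue(79): queue = [79]
enqueue(30): queue = [79, 30]
dequeue(): queue = [30]
dequeue(): queue = []
enqueue(90): queue = [90]
enqueue(37): queue = [90, 37]
dequeue(): queue = [37]
dequeue(): queue = []
enqueue(9): queue = [9]
enqueue(99): queue = [9, 99]
enqueue(47): queue = [9, 99, 47]
dequeue(): queue = [99, 47]
enqueue(98): queue = [99, 47, 98]
enqueue(37): queue = [99, 47, 98, 37]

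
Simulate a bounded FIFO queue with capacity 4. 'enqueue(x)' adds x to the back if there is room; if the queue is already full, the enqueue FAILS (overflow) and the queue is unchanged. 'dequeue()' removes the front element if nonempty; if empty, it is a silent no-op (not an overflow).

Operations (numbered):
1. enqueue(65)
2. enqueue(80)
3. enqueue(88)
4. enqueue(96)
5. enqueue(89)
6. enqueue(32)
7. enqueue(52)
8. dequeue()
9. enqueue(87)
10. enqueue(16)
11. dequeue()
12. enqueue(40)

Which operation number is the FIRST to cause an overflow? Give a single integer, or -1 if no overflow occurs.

1. enqueue(65): size=1
2. enqueue(80): size=2
3. enqueue(88): size=3
4. enqueue(96): size=4
5. enqueue(89): size=4=cap → OVERFLOW (fail)
6. enqueue(32): size=4=cap → OVERFLOW (fail)
7. enqueue(52): size=4=cap → OVERFLOW (fail)
8. dequeue(): size=3
9. enqueue(87): size=4
10. enqueue(16): size=4=cap → OVERFLOW (fail)
11. dequeue(): size=3
12. enqueue(40): size=4

Answer: 5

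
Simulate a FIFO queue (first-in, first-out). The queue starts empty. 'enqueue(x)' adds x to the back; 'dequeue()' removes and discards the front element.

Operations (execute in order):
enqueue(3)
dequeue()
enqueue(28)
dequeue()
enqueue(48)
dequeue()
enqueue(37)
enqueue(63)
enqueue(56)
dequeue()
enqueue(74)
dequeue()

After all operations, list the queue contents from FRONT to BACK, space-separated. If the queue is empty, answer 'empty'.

enqueue(3): [3]
dequeue(): []
enqueue(28): [28]
dequeue(): []
enqueue(48): [48]
dequeue(): []
enqueue(37): [37]
enqueue(63): [37, 63]
enqueue(56): [37, 63, 56]
dequeue(): [63, 56]
enqueue(74): [63, 56, 74]
dequeue(): [56, 74]

Answer: 56 74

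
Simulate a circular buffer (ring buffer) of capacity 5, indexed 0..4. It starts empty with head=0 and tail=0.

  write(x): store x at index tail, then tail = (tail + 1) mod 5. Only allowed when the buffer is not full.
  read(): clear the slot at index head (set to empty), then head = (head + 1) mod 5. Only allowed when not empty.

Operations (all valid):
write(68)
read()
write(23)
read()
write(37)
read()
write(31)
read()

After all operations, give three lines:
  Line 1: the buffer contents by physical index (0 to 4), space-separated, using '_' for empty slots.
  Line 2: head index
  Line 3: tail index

write(68): buf=[68 _ _ _ _], head=0, tail=1, size=1
read(): buf=[_ _ _ _ _], head=1, tail=1, size=0
write(23): buf=[_ 23 _ _ _], head=1, tail=2, size=1
read(): buf=[_ _ _ _ _], head=2, tail=2, size=0
write(37): buf=[_ _ 37 _ _], head=2, tail=3, size=1
read(): buf=[_ _ _ _ _], head=3, tail=3, size=0
write(31): buf=[_ _ _ 31 _], head=3, tail=4, size=1
read(): buf=[_ _ _ _ _], head=4, tail=4, size=0

Answer: _ _ _ _ _
4
4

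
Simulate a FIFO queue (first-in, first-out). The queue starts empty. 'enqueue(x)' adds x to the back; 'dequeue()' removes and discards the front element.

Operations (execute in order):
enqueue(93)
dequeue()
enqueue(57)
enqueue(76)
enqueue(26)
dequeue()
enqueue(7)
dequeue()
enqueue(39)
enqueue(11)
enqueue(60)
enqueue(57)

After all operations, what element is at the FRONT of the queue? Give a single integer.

Answer: 26

Derivation:
enqueue(93): queue = [93]
dequeue(): queue = []
enqueue(57): queue = [57]
enqueue(76): queue = [57, 76]
enqueue(26): queue = [57, 76, 26]
dequeue(): queue = [76, 26]
enqueue(7): queue = [76, 26, 7]
dequeue(): queue = [26, 7]
enqueue(39): queue = [26, 7, 39]
enqueue(11): queue = [26, 7, 39, 11]
enqueue(60): queue = [26, 7, 39, 11, 60]
enqueue(57): queue = [26, 7, 39, 11, 60, 57]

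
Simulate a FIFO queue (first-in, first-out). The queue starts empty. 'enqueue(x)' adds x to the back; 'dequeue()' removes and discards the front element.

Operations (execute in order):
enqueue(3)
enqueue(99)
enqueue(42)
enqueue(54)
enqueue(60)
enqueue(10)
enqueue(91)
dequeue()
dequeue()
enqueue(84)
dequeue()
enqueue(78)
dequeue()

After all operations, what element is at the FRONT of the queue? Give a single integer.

Answer: 60

Derivation:
enqueue(3): queue = [3]
enqueue(99): queue = [3, 99]
enqueue(42): queue = [3, 99, 42]
enqueue(54): queue = [3, 99, 42, 54]
enqueue(60): queue = [3, 99, 42, 54, 60]
enqueue(10): queue = [3, 99, 42, 54, 60, 10]
enqueue(91): queue = [3, 99, 42, 54, 60, 10, 91]
dequeue(): queue = [99, 42, 54, 60, 10, 91]
dequeue(): queue = [42, 54, 60, 10, 91]
enqueue(84): queue = [42, 54, 60, 10, 91, 84]
dequeue(): queue = [54, 60, 10, 91, 84]
enqueue(78): queue = [54, 60, 10, 91, 84, 78]
dequeue(): queue = [60, 10, 91, 84, 78]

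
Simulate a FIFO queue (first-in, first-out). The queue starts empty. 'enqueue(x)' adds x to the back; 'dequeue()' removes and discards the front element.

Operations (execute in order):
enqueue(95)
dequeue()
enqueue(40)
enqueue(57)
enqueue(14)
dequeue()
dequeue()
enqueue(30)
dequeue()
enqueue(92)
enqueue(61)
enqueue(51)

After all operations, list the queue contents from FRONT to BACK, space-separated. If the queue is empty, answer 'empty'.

Answer: 30 92 61 51

Derivation:
enqueue(95): [95]
dequeue(): []
enqueue(40): [40]
enqueue(57): [40, 57]
enqueue(14): [40, 57, 14]
dequeue(): [57, 14]
dequeue(): [14]
enqueue(30): [14, 30]
dequeue(): [30]
enqueue(92): [30, 92]
enqueue(61): [30, 92, 61]
enqueue(51): [30, 92, 61, 51]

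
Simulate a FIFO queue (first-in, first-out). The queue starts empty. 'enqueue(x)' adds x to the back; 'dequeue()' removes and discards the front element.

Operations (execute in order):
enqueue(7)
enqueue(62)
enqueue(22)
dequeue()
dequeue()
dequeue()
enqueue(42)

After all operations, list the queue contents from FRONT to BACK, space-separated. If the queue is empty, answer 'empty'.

enqueue(7): [7]
enqueue(62): [7, 62]
enqueue(22): [7, 62, 22]
dequeue(): [62, 22]
dequeue(): [22]
dequeue(): []
enqueue(42): [42]

Answer: 42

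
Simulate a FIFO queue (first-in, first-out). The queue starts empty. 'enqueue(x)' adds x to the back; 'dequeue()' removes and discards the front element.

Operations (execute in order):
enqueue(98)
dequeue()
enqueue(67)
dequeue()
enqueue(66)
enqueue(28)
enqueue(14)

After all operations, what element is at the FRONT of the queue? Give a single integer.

enqueue(98): queue = [98]
dequeue(): queue = []
enqueue(67): queue = [67]
dequeue(): queue = []
enqueue(66): queue = [66]
enqueue(28): queue = [66, 28]
enqueue(14): queue = [66, 28, 14]

Answer: 66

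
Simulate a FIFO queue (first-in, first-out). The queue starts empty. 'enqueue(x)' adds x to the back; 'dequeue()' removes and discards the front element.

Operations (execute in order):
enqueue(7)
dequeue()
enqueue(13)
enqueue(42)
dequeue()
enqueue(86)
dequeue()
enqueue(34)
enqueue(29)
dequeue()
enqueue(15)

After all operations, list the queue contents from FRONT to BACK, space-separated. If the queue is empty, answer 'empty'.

enqueue(7): [7]
dequeue(): []
enqueue(13): [13]
enqueue(42): [13, 42]
dequeue(): [42]
enqueue(86): [42, 86]
dequeue(): [86]
enqueue(34): [86, 34]
enqueue(29): [86, 34, 29]
dequeue(): [34, 29]
enqueue(15): [34, 29, 15]

Answer: 34 29 15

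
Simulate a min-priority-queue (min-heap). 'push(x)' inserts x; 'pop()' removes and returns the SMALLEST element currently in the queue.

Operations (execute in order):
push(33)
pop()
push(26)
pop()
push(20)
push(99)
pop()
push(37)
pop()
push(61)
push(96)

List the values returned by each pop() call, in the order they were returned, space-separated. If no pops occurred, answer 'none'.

Answer: 33 26 20 37

Derivation:
push(33): heap contents = [33]
pop() → 33: heap contents = []
push(26): heap contents = [26]
pop() → 26: heap contents = []
push(20): heap contents = [20]
push(99): heap contents = [20, 99]
pop() → 20: heap contents = [99]
push(37): heap contents = [37, 99]
pop() → 37: heap contents = [99]
push(61): heap contents = [61, 99]
push(96): heap contents = [61, 96, 99]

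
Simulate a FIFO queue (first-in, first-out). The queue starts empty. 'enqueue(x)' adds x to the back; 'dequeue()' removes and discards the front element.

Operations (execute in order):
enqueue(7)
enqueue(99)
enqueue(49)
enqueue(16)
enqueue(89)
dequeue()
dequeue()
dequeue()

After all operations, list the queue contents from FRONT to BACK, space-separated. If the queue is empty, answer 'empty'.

Answer: 16 89

Derivation:
enqueue(7): [7]
enqueue(99): [7, 99]
enqueue(49): [7, 99, 49]
enqueue(16): [7, 99, 49, 16]
enqueue(89): [7, 99, 49, 16, 89]
dequeue(): [99, 49, 16, 89]
dequeue(): [49, 16, 89]
dequeue(): [16, 89]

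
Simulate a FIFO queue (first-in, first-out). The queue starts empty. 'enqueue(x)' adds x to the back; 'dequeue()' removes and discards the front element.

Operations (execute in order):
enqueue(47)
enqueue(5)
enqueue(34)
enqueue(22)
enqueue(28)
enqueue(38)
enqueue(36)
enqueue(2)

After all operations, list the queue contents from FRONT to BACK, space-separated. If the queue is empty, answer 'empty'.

Answer: 47 5 34 22 28 38 36 2

Derivation:
enqueue(47): [47]
enqueue(5): [47, 5]
enqueue(34): [47, 5, 34]
enqueue(22): [47, 5, 34, 22]
enqueue(28): [47, 5, 34, 22, 28]
enqueue(38): [47, 5, 34, 22, 28, 38]
enqueue(36): [47, 5, 34, 22, 28, 38, 36]
enqueue(2): [47, 5, 34, 22, 28, 38, 36, 2]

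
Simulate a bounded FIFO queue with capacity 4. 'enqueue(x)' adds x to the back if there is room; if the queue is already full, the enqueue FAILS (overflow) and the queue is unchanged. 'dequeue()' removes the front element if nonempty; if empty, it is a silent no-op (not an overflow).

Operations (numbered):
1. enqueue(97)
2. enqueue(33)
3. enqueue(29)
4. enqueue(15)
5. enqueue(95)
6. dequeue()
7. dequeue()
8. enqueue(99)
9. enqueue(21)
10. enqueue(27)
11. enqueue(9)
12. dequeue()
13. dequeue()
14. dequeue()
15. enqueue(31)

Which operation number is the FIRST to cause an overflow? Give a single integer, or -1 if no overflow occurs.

1. enqueue(97): size=1
2. enqueue(33): size=2
3. enqueue(29): size=3
4. enqueue(15): size=4
5. enqueue(95): size=4=cap → OVERFLOW (fail)
6. dequeue(): size=3
7. dequeue(): size=2
8. enqueue(99): size=3
9. enqueue(21): size=4
10. enqueue(27): size=4=cap → OVERFLOW (fail)
11. enqueue(9): size=4=cap → OVERFLOW (fail)
12. dequeue(): size=3
13. dequeue(): size=2
14. dequeue(): size=1
15. enqueue(31): size=2

Answer: 5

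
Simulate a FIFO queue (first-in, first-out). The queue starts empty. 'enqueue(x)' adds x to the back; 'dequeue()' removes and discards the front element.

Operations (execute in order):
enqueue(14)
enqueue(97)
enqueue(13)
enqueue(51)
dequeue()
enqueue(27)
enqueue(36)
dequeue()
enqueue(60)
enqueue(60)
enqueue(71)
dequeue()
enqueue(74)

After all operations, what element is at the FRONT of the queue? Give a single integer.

Answer: 51

Derivation:
enqueue(14): queue = [14]
enqueue(97): queue = [14, 97]
enqueue(13): queue = [14, 97, 13]
enqueue(51): queue = [14, 97, 13, 51]
dequeue(): queue = [97, 13, 51]
enqueue(27): queue = [97, 13, 51, 27]
enqueue(36): queue = [97, 13, 51, 27, 36]
dequeue(): queue = [13, 51, 27, 36]
enqueue(60): queue = [13, 51, 27, 36, 60]
enqueue(60): queue = [13, 51, 27, 36, 60, 60]
enqueue(71): queue = [13, 51, 27, 36, 60, 60, 71]
dequeue(): queue = [51, 27, 36, 60, 60, 71]
enqueue(74): queue = [51, 27, 36, 60, 60, 71, 74]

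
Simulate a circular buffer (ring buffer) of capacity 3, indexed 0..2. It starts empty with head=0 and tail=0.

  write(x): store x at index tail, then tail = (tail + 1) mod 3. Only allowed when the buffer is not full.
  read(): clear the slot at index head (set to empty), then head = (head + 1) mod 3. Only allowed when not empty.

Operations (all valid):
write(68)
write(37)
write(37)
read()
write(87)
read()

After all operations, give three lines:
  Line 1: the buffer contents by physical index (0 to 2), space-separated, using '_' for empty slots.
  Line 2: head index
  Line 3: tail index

Answer: 87 _ 37
2
1

Derivation:
write(68): buf=[68 _ _], head=0, tail=1, size=1
write(37): buf=[68 37 _], head=0, tail=2, size=2
write(37): buf=[68 37 37], head=0, tail=0, size=3
read(): buf=[_ 37 37], head=1, tail=0, size=2
write(87): buf=[87 37 37], head=1, tail=1, size=3
read(): buf=[87 _ 37], head=2, tail=1, size=2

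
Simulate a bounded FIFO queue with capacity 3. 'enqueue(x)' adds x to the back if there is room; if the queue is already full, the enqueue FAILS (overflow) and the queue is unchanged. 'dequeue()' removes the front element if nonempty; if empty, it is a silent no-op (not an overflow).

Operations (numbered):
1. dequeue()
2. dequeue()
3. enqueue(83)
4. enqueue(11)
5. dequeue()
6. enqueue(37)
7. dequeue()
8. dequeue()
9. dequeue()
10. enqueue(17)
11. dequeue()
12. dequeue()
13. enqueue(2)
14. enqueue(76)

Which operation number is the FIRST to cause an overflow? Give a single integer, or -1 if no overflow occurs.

1. dequeue(): empty, no-op, size=0
2. dequeue(): empty, no-op, size=0
3. enqueue(83): size=1
4. enqueue(11): size=2
5. dequeue(): size=1
6. enqueue(37): size=2
7. dequeue(): size=1
8. dequeue(): size=0
9. dequeue(): empty, no-op, size=0
10. enqueue(17): size=1
11. dequeue(): size=0
12. dequeue(): empty, no-op, size=0
13. enqueue(2): size=1
14. enqueue(76): size=2

Answer: -1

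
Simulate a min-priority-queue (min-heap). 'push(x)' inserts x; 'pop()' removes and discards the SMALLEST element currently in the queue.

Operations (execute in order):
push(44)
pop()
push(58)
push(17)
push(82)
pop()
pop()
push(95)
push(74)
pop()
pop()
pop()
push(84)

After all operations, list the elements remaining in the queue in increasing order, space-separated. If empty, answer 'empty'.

push(44): heap contents = [44]
pop() → 44: heap contents = []
push(58): heap contents = [58]
push(17): heap contents = [17, 58]
push(82): heap contents = [17, 58, 82]
pop() → 17: heap contents = [58, 82]
pop() → 58: heap contents = [82]
push(95): heap contents = [82, 95]
push(74): heap contents = [74, 82, 95]
pop() → 74: heap contents = [82, 95]
pop() → 82: heap contents = [95]
pop() → 95: heap contents = []
push(84): heap contents = [84]

Answer: 84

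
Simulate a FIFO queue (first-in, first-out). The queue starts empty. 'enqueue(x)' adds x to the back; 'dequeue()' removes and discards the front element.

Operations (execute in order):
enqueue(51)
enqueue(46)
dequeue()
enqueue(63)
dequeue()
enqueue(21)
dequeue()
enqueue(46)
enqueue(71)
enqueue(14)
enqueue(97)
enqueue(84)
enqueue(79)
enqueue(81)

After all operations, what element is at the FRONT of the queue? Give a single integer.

Answer: 21

Derivation:
enqueue(51): queue = [51]
enqueue(46): queue = [51, 46]
dequeue(): queue = [46]
enqueue(63): queue = [46, 63]
dequeue(): queue = [63]
enqueue(21): queue = [63, 21]
dequeue(): queue = [21]
enqueue(46): queue = [21, 46]
enqueue(71): queue = [21, 46, 71]
enqueue(14): queue = [21, 46, 71, 14]
enqueue(97): queue = [21, 46, 71, 14, 97]
enqueue(84): queue = [21, 46, 71, 14, 97, 84]
enqueue(79): queue = [21, 46, 71, 14, 97, 84, 79]
enqueue(81): queue = [21, 46, 71, 14, 97, 84, 79, 81]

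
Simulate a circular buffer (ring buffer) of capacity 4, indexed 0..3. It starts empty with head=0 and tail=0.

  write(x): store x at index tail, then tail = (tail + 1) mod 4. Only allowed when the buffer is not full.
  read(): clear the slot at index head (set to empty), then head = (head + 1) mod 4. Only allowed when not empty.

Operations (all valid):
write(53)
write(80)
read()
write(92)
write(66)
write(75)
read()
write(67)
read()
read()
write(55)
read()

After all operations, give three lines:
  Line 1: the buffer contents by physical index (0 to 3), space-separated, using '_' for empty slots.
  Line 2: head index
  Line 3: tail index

Answer: _ 67 55 _
1
3

Derivation:
write(53): buf=[53 _ _ _], head=0, tail=1, size=1
write(80): buf=[53 80 _ _], head=0, tail=2, size=2
read(): buf=[_ 80 _ _], head=1, tail=2, size=1
write(92): buf=[_ 80 92 _], head=1, tail=3, size=2
write(66): buf=[_ 80 92 66], head=1, tail=0, size=3
write(75): buf=[75 80 92 66], head=1, tail=1, size=4
read(): buf=[75 _ 92 66], head=2, tail=1, size=3
write(67): buf=[75 67 92 66], head=2, tail=2, size=4
read(): buf=[75 67 _ 66], head=3, tail=2, size=3
read(): buf=[75 67 _ _], head=0, tail=2, size=2
write(55): buf=[75 67 55 _], head=0, tail=3, size=3
read(): buf=[_ 67 55 _], head=1, tail=3, size=2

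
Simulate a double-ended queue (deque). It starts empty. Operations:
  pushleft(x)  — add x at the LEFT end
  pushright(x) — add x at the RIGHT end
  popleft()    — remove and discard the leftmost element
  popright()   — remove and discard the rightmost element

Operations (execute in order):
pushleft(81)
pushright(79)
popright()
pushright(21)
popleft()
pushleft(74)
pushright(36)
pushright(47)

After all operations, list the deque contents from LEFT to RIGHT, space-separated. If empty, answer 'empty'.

Answer: 74 21 36 47

Derivation:
pushleft(81): [81]
pushright(79): [81, 79]
popright(): [81]
pushright(21): [81, 21]
popleft(): [21]
pushleft(74): [74, 21]
pushright(36): [74, 21, 36]
pushright(47): [74, 21, 36, 47]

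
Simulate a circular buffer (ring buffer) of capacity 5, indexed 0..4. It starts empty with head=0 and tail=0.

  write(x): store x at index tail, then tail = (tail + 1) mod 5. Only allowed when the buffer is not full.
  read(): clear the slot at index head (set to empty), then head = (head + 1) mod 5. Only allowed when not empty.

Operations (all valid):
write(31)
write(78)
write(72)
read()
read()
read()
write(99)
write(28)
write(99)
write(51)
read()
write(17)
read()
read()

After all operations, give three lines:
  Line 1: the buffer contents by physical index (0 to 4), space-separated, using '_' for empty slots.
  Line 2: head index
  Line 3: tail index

Answer: _ 51 17 _ _
1
3

Derivation:
write(31): buf=[31 _ _ _ _], head=0, tail=1, size=1
write(78): buf=[31 78 _ _ _], head=0, tail=2, size=2
write(72): buf=[31 78 72 _ _], head=0, tail=3, size=3
read(): buf=[_ 78 72 _ _], head=1, tail=3, size=2
read(): buf=[_ _ 72 _ _], head=2, tail=3, size=1
read(): buf=[_ _ _ _ _], head=3, tail=3, size=0
write(99): buf=[_ _ _ 99 _], head=3, tail=4, size=1
write(28): buf=[_ _ _ 99 28], head=3, tail=0, size=2
write(99): buf=[99 _ _ 99 28], head=3, tail=1, size=3
write(51): buf=[99 51 _ 99 28], head=3, tail=2, size=4
read(): buf=[99 51 _ _ 28], head=4, tail=2, size=3
write(17): buf=[99 51 17 _ 28], head=4, tail=3, size=4
read(): buf=[99 51 17 _ _], head=0, tail=3, size=3
read(): buf=[_ 51 17 _ _], head=1, tail=3, size=2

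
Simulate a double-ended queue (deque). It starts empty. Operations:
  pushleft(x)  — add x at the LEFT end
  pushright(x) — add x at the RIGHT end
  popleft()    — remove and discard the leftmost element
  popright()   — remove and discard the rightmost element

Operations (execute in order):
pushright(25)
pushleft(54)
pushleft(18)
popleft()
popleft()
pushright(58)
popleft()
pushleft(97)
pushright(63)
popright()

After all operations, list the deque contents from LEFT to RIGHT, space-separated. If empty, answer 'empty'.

Answer: 97 58

Derivation:
pushright(25): [25]
pushleft(54): [54, 25]
pushleft(18): [18, 54, 25]
popleft(): [54, 25]
popleft(): [25]
pushright(58): [25, 58]
popleft(): [58]
pushleft(97): [97, 58]
pushright(63): [97, 58, 63]
popright(): [97, 58]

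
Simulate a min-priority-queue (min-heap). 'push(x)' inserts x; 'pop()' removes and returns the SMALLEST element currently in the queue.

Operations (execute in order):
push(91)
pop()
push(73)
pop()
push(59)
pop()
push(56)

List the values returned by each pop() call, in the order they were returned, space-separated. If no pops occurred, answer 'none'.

Answer: 91 73 59

Derivation:
push(91): heap contents = [91]
pop() → 91: heap contents = []
push(73): heap contents = [73]
pop() → 73: heap contents = []
push(59): heap contents = [59]
pop() → 59: heap contents = []
push(56): heap contents = [56]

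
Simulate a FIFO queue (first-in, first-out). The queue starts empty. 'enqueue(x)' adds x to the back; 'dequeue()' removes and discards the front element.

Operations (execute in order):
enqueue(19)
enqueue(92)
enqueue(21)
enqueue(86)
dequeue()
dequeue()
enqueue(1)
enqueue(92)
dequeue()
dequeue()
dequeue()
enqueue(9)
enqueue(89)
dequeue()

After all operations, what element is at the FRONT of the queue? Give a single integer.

enqueue(19): queue = [19]
enqueue(92): queue = [19, 92]
enqueue(21): queue = [19, 92, 21]
enqueue(86): queue = [19, 92, 21, 86]
dequeue(): queue = [92, 21, 86]
dequeue(): queue = [21, 86]
enqueue(1): queue = [21, 86, 1]
enqueue(92): queue = [21, 86, 1, 92]
dequeue(): queue = [86, 1, 92]
dequeue(): queue = [1, 92]
dequeue(): queue = [92]
enqueue(9): queue = [92, 9]
enqueue(89): queue = [92, 9, 89]
dequeue(): queue = [9, 89]

Answer: 9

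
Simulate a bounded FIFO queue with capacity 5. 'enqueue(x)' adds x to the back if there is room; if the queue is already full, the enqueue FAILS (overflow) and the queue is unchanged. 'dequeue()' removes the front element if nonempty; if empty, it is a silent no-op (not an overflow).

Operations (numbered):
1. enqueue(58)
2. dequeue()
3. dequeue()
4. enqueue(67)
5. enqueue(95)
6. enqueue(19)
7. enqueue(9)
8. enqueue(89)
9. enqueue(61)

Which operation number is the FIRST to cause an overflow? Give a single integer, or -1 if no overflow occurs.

Answer: 9

Derivation:
1. enqueue(58): size=1
2. dequeue(): size=0
3. dequeue(): empty, no-op, size=0
4. enqueue(67): size=1
5. enqueue(95): size=2
6. enqueue(19): size=3
7. enqueue(9): size=4
8. enqueue(89): size=5
9. enqueue(61): size=5=cap → OVERFLOW (fail)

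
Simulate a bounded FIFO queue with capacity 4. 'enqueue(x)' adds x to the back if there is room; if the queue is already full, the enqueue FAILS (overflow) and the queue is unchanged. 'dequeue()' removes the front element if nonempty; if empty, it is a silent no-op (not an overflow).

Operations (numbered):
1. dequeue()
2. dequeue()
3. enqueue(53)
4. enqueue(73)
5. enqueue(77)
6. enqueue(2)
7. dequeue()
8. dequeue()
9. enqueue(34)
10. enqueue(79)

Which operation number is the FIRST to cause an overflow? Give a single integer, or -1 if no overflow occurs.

Answer: -1

Derivation:
1. dequeue(): empty, no-op, size=0
2. dequeue(): empty, no-op, size=0
3. enqueue(53): size=1
4. enqueue(73): size=2
5. enqueue(77): size=3
6. enqueue(2): size=4
7. dequeue(): size=3
8. dequeue(): size=2
9. enqueue(34): size=3
10. enqueue(79): size=4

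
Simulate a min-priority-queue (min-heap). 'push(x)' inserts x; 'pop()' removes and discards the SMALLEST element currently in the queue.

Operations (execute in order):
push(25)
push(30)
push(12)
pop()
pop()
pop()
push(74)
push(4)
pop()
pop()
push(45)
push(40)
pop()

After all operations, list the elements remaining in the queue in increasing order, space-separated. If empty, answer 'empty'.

Answer: 45

Derivation:
push(25): heap contents = [25]
push(30): heap contents = [25, 30]
push(12): heap contents = [12, 25, 30]
pop() → 12: heap contents = [25, 30]
pop() → 25: heap contents = [30]
pop() → 30: heap contents = []
push(74): heap contents = [74]
push(4): heap contents = [4, 74]
pop() → 4: heap contents = [74]
pop() → 74: heap contents = []
push(45): heap contents = [45]
push(40): heap contents = [40, 45]
pop() → 40: heap contents = [45]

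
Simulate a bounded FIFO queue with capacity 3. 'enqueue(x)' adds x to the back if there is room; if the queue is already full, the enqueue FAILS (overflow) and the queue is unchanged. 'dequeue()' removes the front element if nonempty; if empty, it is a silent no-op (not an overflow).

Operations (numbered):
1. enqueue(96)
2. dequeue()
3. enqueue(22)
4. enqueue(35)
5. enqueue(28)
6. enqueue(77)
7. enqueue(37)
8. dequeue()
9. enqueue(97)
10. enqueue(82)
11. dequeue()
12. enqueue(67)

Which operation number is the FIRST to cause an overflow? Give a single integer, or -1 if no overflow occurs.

Answer: 6

Derivation:
1. enqueue(96): size=1
2. dequeue(): size=0
3. enqueue(22): size=1
4. enqueue(35): size=2
5. enqueue(28): size=3
6. enqueue(77): size=3=cap → OVERFLOW (fail)
7. enqueue(37): size=3=cap → OVERFLOW (fail)
8. dequeue(): size=2
9. enqueue(97): size=3
10. enqueue(82): size=3=cap → OVERFLOW (fail)
11. dequeue(): size=2
12. enqueue(67): size=3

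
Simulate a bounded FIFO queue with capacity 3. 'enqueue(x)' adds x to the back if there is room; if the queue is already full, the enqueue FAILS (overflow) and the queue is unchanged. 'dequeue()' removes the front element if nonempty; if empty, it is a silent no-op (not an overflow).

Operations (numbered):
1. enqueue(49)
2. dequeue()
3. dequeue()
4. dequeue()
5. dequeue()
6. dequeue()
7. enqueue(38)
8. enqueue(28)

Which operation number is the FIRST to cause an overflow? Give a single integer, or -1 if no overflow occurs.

1. enqueue(49): size=1
2. dequeue(): size=0
3. dequeue(): empty, no-op, size=0
4. dequeue(): empty, no-op, size=0
5. dequeue(): empty, no-op, size=0
6. dequeue(): empty, no-op, size=0
7. enqueue(38): size=1
8. enqueue(28): size=2

Answer: -1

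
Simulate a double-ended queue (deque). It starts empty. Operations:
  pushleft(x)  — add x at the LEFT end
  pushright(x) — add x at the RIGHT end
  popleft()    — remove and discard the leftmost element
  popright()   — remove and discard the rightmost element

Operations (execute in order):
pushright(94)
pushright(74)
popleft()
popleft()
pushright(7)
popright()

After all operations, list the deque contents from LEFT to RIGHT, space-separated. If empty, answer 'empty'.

pushright(94): [94]
pushright(74): [94, 74]
popleft(): [74]
popleft(): []
pushright(7): [7]
popright(): []

Answer: empty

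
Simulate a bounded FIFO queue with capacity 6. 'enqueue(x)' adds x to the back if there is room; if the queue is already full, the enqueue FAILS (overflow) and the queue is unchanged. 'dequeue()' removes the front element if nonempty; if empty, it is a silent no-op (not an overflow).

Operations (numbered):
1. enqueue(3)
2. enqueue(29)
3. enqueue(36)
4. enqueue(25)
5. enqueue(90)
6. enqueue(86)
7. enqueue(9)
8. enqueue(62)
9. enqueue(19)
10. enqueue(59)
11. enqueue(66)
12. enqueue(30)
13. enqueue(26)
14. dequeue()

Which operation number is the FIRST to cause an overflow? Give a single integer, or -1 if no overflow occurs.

1. enqueue(3): size=1
2. enqueue(29): size=2
3. enqueue(36): size=3
4. enqueue(25): size=4
5. enqueue(90): size=5
6. enqueue(86): size=6
7. enqueue(9): size=6=cap → OVERFLOW (fail)
8. enqueue(62): size=6=cap → OVERFLOW (fail)
9. enqueue(19): size=6=cap → OVERFLOW (fail)
10. enqueue(59): size=6=cap → OVERFLOW (fail)
11. enqueue(66): size=6=cap → OVERFLOW (fail)
12. enqueue(30): size=6=cap → OVERFLOW (fail)
13. enqueue(26): size=6=cap → OVERFLOW (fail)
14. dequeue(): size=5

Answer: 7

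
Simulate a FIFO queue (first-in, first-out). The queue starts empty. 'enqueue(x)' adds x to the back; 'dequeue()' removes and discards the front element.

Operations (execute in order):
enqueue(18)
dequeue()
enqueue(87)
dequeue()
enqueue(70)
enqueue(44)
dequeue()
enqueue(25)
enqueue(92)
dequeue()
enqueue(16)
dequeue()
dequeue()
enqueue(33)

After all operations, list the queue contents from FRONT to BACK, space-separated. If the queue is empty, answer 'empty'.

Answer: 16 33

Derivation:
enqueue(18): [18]
dequeue(): []
enqueue(87): [87]
dequeue(): []
enqueue(70): [70]
enqueue(44): [70, 44]
dequeue(): [44]
enqueue(25): [44, 25]
enqueue(92): [44, 25, 92]
dequeue(): [25, 92]
enqueue(16): [25, 92, 16]
dequeue(): [92, 16]
dequeue(): [16]
enqueue(33): [16, 33]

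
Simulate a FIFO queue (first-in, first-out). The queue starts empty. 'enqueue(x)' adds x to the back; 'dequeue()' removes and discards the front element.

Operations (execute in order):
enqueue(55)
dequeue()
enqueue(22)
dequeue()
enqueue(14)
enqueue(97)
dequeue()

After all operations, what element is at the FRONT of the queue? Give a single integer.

Answer: 97

Derivation:
enqueue(55): queue = [55]
dequeue(): queue = []
enqueue(22): queue = [22]
dequeue(): queue = []
enqueue(14): queue = [14]
enqueue(97): queue = [14, 97]
dequeue(): queue = [97]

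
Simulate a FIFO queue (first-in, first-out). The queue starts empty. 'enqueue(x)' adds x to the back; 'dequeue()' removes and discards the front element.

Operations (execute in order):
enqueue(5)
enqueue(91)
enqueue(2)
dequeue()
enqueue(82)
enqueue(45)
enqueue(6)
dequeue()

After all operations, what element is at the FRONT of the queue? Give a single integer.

Answer: 2

Derivation:
enqueue(5): queue = [5]
enqueue(91): queue = [5, 91]
enqueue(2): queue = [5, 91, 2]
dequeue(): queue = [91, 2]
enqueue(82): queue = [91, 2, 82]
enqueue(45): queue = [91, 2, 82, 45]
enqueue(6): queue = [91, 2, 82, 45, 6]
dequeue(): queue = [2, 82, 45, 6]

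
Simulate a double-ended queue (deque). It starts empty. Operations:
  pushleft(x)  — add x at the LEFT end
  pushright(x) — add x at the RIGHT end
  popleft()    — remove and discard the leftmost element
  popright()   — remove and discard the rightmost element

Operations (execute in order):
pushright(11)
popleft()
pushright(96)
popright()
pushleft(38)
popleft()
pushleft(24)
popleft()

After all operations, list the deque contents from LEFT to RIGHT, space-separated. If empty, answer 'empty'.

Answer: empty

Derivation:
pushright(11): [11]
popleft(): []
pushright(96): [96]
popright(): []
pushleft(38): [38]
popleft(): []
pushleft(24): [24]
popleft(): []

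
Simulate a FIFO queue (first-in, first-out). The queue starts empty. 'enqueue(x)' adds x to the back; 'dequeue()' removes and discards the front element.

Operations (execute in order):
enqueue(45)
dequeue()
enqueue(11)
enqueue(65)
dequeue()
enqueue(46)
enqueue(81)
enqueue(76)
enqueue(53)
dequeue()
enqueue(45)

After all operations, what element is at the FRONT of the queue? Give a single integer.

Answer: 46

Derivation:
enqueue(45): queue = [45]
dequeue(): queue = []
enqueue(11): queue = [11]
enqueue(65): queue = [11, 65]
dequeue(): queue = [65]
enqueue(46): queue = [65, 46]
enqueue(81): queue = [65, 46, 81]
enqueue(76): queue = [65, 46, 81, 76]
enqueue(53): queue = [65, 46, 81, 76, 53]
dequeue(): queue = [46, 81, 76, 53]
enqueue(45): queue = [46, 81, 76, 53, 45]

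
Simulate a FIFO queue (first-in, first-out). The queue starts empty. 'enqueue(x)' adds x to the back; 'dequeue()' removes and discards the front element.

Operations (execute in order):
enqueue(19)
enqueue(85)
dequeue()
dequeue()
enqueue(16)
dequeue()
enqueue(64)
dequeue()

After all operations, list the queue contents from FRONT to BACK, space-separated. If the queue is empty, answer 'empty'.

enqueue(19): [19]
enqueue(85): [19, 85]
dequeue(): [85]
dequeue(): []
enqueue(16): [16]
dequeue(): []
enqueue(64): [64]
dequeue(): []

Answer: empty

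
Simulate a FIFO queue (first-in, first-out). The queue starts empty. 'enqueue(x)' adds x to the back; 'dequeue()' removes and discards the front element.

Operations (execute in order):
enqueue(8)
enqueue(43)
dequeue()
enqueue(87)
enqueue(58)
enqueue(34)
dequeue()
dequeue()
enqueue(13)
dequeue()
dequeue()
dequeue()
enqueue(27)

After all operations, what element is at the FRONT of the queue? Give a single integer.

Answer: 27

Derivation:
enqueue(8): queue = [8]
enqueue(43): queue = [8, 43]
dequeue(): queue = [43]
enqueue(87): queue = [43, 87]
enqueue(58): queue = [43, 87, 58]
enqueue(34): queue = [43, 87, 58, 34]
dequeue(): queue = [87, 58, 34]
dequeue(): queue = [58, 34]
enqueue(13): queue = [58, 34, 13]
dequeue(): queue = [34, 13]
dequeue(): queue = [13]
dequeue(): queue = []
enqueue(27): queue = [27]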